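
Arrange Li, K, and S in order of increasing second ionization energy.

Consider each +1 ion: Li⁺ is the bare [He] core; K⁺ is the bare [Ar] core; S⁺ still has 5 valence electrons.
Pulling an electron out of a noble-gas core costs far more than removing a remaining valence electron, so K and Li sit at the high end of IE_2.
The numbers (kJ/mol): Li 7298, K 3052, S 2252.
Putting it together, IE_2: S < K < Li.

S < K < Li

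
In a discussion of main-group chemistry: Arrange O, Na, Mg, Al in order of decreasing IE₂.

Na, O, Al, Mg

Consider each +1 ion: O⁺ still has 5 valence electrons; Na⁺ is the bare [Ne] core; Mg⁺ still has 1 valence electron; Al⁺ still has 2 valence electrons.
Pulling an electron out of a noble-gas core costs far more than removing a remaining valence electron, so Na sits at the high end of IE_2.
Valence configurations: O⁺ [He]2s²2p³, Mg⁺ [Ne]3s¹, Al⁺ [Ne]3s².
Approximate IE_2 values (kJ/mol): O 3388, Na 4562, Mg 1451, Al 1817.
Hence IE_2: Mg < Al < O < Na.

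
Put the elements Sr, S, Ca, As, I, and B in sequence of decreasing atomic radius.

Moving right in a period, electrons are added to the same shell under a stronger nuclear pull, so atoms get smaller; moving down, a new shell is opened and atoms get larger.
Neither a single period nor a single group — weigh both effects.
S > B: the two effects oppose for this pair; the down-group effect wins (103 vs 85 pm).
As > S: relative to S, both the across-period and down-group shifts push As's atomic radius up.
I > As: period and group pull opposite ways; the down-group shift dominates (133 vs 121 pm).
Ca > I: the two effects oppose for this pair; the across-period effect wins (171 vs 133 pm).
Sr > Ca: Sr sits below Ca in group 2, so the down-group effect alone puts Sr larger.
Approximate values (pm): B 85, S 103, Ca 171, As 121, Sr 185, I 133.
So from largest to smallest: Sr > Ca > I > As > S > B.

Sr > Ca > I > As > S > B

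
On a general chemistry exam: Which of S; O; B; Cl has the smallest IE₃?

After 2 electrons have been removed, what remains? S²⁺ still has 4 valence electrons; O²⁺ still has 4 valence electrons; B²⁺ still has 1 valence electron; Cl²⁺ still has 5 valence electrons.
All are still removing valence electrons, so compare the +2 ions as you would atoms: IE_3 generally rises across a period (higher Z_eff) and falls down a group (larger shell), subject to the usual subshell exceptions.
Valence configurations: S²⁺ [Ne]3s²3p², O²⁺ [He]2s²2p², B²⁺ [He]2s¹, Cl²⁺ [Ne]3s²3p³.
Approximate IE_3 values (kJ/mol): S 3357, O 5300, B 3660, Cl 3822.
Putting it together, IE_3: S < B < Cl < O.

S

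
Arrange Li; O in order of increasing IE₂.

O, Li

IE_2 is the cost of taking one more electron from the +1 cation: Li⁺ is the bare [He] core; O⁺ still has 5 valence electrons.
Core electrons are held far more tightly than valence electrons, so Li tops the IE_2 order.
Approximate IE_2 values (kJ/mol): Li 7298, O 3388.
Putting it together, IE_2: O < Li.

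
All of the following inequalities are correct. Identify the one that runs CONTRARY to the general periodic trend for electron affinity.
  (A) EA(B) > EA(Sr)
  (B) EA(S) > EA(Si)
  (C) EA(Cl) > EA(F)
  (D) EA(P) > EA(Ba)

The general trend: electron affinity increases across a period and decreases down a group.
(A) B (period 2, group 13) vs Sr (period 5, group 2): the stated order agrees with the simple trend.
(B) S (period 3, group 16) vs Si (period 3, group 14): the stated order agrees with the simple trend.
(C) Cl (period 3, group 17) vs F (period 2, group 17): the stated order contradicts the simple trend.
(D) P (period 3, group 15) vs Ba (period 6, group 2): the stated order agrees with the simple trend.
The exception is (C): F's small 2p subshell makes the incoming electron feel strong e⁻–e⁻ repulsion, so Cl actually releases more energy on gaining an electron.

(C)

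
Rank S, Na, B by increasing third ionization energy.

Consider each +2 ion: S²⁺ still has 4 valence electrons; Na²⁺ is already 1 electron into the core; B²⁺ still has 1 valence electron.
Breaking into a closed-shell core is much more expensive than removing a leftover valence electron — Na has the largest IE_3 here.
Valence configurations: S²⁺ [Ne]3s²3p², B²⁺ [He]2s¹.
Approximate IE_3 values (kJ/mol): S 3357, Na 6910, B 3660.
Putting it together, IE_3: S < B < Na.

S < B < Na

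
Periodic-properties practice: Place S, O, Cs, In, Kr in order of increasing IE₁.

First ionization energy rises across a period (greater Z_eff holds electrons more tightly) and falls down a group (valence electrons are farther from the nucleus).
Here both period and group differ, so the two effects have to be weighed against each other.
In > Cs: relative to Cs, both the across-period and down-group shifts push In's first ionization energy up.
S > In: relative to In, both the across-period and down-group shifts push S's first ionization energy up.
O > S: O sits above S in group 16, so the down-group effect alone puts O higher.
Kr > O: the two effects oppose for this pair; the across-period effect wins (1351 vs 1314 kJ/mol).
For reference (kJ/mol): O 1314, S 1000, Kr 1351, In 558, Cs 376.
So from lowest to highest: Cs < In < S < O < Kr.

Cs, In, S, O, Kr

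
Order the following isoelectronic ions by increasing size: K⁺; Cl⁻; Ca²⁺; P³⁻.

All of these have 18 electrons, so size is governed by nuclear charge alone: the more protons, the stronger the pull on the same electron cloud, and the smaller the ion.
Nuclear charges: Ca²⁺ (Z=20), K⁺ (Z=19), Cl⁻ (Z=17), P³⁻ (Z=15).
Smallest to largest: Ca²⁺ < K⁺ < Cl⁻ < P³⁻.

Ca²⁺ < K⁺ < Cl⁻ < P³⁻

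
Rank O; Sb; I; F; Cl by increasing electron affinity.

EA tends to increase across a period and decrease down a group, though the pattern is less regular than for IE or radius.
Here both period and group differ, so the two effects have to be weighed against each other.
O > Sb: both effects reinforce here, so O is clearly the higher of the two.
I > O: the two effects oppose for this pair; the across-period effect wins (295 vs 141 kJ/mol).
F > I: they share group 17; the group trend gives F the larger value.
Cl > F: this pair runs against the simple trend — see the exception note.
Note the exception: Cl has a higher electron affinity than F, contrary to the simple trend — F's small 2p subshell makes the incoming electron feel strong e⁻–e⁻ repulsion, so Cl actually releases more energy on gaining an electron.
Tabulated electron affinity (kJ/mol): O 141, F 328, Cl 349, Sb 103, I 295.
So from lowest to highest: Sb < O < I < F < Cl.

Sb, O, I, F, Cl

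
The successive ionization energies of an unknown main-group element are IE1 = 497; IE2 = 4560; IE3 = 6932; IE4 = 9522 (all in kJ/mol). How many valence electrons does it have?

1

Look for the largest jump between consecutive ionization energies: IE2/IE1 ≈ 9.2, far larger than any earlier ratio.
That jump marks the point where a core electron is being removed. So the atom has 1 valence electron.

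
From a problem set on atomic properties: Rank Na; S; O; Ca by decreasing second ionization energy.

Na > O > S > Ca

IE_2 is the cost of taking one more electron from the +1 cation: Na⁺ is the bare [Ne] core; S⁺ still has 5 valence electrons; O⁺ still has 5 valence electrons; Ca⁺ still has 1 valence electron.
Pulling an electron out of a noble-gas core costs far more than removing a remaining valence electron, so Na sits at the high end of IE_2.
Valence configurations: S⁺ [Ne]3s²3p³, O⁺ [He]2s²2p³, Ca⁺ [Ar]4s¹.
Approximate IE_2 values (kJ/mol): Na 4562, S 2252, O 3388, Ca 1145.
Overall IE_2 order: Ca < S < O < Na.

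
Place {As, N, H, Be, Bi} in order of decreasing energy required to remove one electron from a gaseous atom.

N > H > As > Be > Bi

H is in period 1, group 1; Be is in period 2, group 2; N is in period 2, group 15; As is in period 4, group 15; Bi is in period 6, group 15.
IE₁ increases left→right with effective nuclear charge and decreases top→bottom as the valence shell moves farther out.
Neither a single period nor a single group — weigh both effects.
Be > Bi: period and group pull opposite ways; the down-group shift dominates (900 vs 703 kJ/mol).
As > Be: period and group pull opposite ways; the across-period shift dominates (947 vs 900 kJ/mol).
H > As: period and group pull opposite ways; the down-group shift dominates (1312 vs 947 kJ/mol).
N > H: period and group pull opposite ways; the across-period shift dominates (1402 vs 1312 kJ/mol).
Tabulated first ionization energy (kJ/mol): H 1312, Be 900, N 1402, As 947, Bi 703.
So from highest to lowest: N > H > As > Be > Bi.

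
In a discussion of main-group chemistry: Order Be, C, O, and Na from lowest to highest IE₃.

C < O < Na < Be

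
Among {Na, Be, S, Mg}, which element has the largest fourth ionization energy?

Be

Consider each +3 ion: Na³⁺ is already 2 electrons into the core; Be³⁺ is already 1 electron into the core; S³⁺ still has 3 valence electrons; Mg³⁺ is already 1 electron into the core.
Pulling an electron out of a noble-gas core costs far more than removing a remaining valence electron, so Na, Mg and Be sit at the high end of IE_4.
Approximate IE_4 values (kJ/mol): Na 9543, Be 21007, S 4556, Mg 10543.
Overall IE_4 order: S < Na < Mg < Be.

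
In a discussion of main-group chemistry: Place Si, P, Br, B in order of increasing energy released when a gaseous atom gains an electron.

B < P < Si < Br

B is in period 2, group 13; Si is in period 3, group 14; P is in period 3, group 15; Br is in period 4, group 17.
EA tends to increase across a period and decrease down a group, though the pattern is less regular than for IE or radius.
These span different periods and groups, so the two trends combine.
P > B: period and group pull opposite ways; the across-period shift dominates (72 vs 27 kJ/mol).
Si > P: this pair runs against the simple trend — see the exception note.
Br > Si: period and group pull opposite ways; the across-period shift dominates (325 vs 134 kJ/mol).
Note the exception: Si has a higher electron affinity than P, contrary to the simple trend — adding an electron to P's half-filled 3p³ is unfavourable, so Si (3p²) has the more exothermic EA.
Approximate values (kJ/mol): B 27, Si 134, P 72, Br 325.
So from lowest to highest: B < P < Si < Br.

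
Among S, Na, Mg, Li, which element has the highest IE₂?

Li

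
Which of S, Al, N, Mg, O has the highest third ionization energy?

Mg

After 2 electrons have been removed, what remains? S²⁺ still has 4 valence electrons; Al²⁺ still has 1 valence electron; N²⁺ still has 3 valence electrons; Mg²⁺ is the bare [Ne] core; O²⁺ still has 4 valence electrons.
Breaking into a closed-shell core is much more expensive than removing a leftover valence electron — Mg has the largest IE_3 here.
Valence configurations: S²⁺ [Ne]3s²3p², Al²⁺ [Ne]3s¹, N²⁺ [He]2s²2p¹, O²⁺ [He]2s²2p².
The numbers (kJ/mol): S 3357, Al 2745, N 4578, Mg 7733, O 5300.
Putting it together, IE_3: Al < S < N < O < Mg.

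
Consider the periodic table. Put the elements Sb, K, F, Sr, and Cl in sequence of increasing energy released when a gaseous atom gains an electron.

F is in period 2, group 17; Cl is in period 3, group 17; K is in period 4, group 1; Sr is in period 5, group 2; Sb is in period 5, group 15.
Adding an electron releases more energy for atoms nearer the top right (short of the noble gases).
Here both period and group differ, so the two effects have to be weighed against each other.
K > Sr: period and group pull opposite ways; the down-group shift dominates (48 vs 5 kJ/mol).
Sb > K: the two effects oppose for this pair; the across-period effect wins (103 vs 48 kJ/mol).
F > Sb: both effects reinforce here, so F is clearly the higher of the two.
Cl > F: this pair runs against the simple trend — see the exception note.
Note the exception: Cl has a higher electron affinity than F, contrary to the simple trend — F's small 2p subshell makes the incoming electron feel strong e⁻–e⁻ repulsion, so Cl actually releases more energy on gaining an electron.
For reference (kJ/mol): F 328, Cl 349, K 48, Sr 5, Sb 103.
So from lowest to highest: Sr < K < Sb < F < Cl.

Sr < K < Sb < F < Cl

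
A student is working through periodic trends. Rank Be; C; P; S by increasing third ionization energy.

P, S, C, Be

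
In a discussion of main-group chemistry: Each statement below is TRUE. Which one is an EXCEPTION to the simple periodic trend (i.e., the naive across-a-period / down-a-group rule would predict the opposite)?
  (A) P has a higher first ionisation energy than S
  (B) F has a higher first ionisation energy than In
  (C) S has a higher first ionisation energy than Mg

(A)

The general trend: first ionisation energy increases across a period and decreases down a group.
(A) P (period 3, group 15) vs S (period 3, group 16): the stated order contradicts the simple trend.
(B) F (period 2, group 17) vs In (period 5, group 13): the stated order agrees with the simple trend.
(C) S (period 3, group 16) vs Mg (period 3, group 2): the stated order agrees with the simple trend.
The exception is (A): S (3p⁴) ionizes more easily than half-filled P (3p³) because the paired 3p electron in S is pushed out by e⁻–e⁻ repulsion.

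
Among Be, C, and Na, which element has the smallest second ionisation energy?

Be

After 1 electron has been removed, what remains? Be⁺ still has 1 valence electron; C⁺ still has 3 valence electrons; Na⁺ is the bare [Ne] core.
Pulling an electron out of a noble-gas core costs far more than removing a remaining valence electron, so Na sits at the high end of IE_2.
Valence configurations: Be⁺ [He]2s¹, C⁺ [He]2s²2p¹.
Tabulated IE_2 (kJ/mol): Be 1757, C 2353, Na 4562.
Hence IE_2: Be < C < Na.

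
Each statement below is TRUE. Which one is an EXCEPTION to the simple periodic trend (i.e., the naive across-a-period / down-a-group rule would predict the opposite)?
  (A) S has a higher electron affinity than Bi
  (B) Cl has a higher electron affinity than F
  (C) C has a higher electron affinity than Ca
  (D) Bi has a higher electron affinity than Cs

(B)

The general trend: electron affinity increases across a period and decreases down a group.
(A) S (period 3, group 16) vs Bi (period 6, group 15): the stated order agrees with the simple trend.
(B) Cl (period 3, group 17) vs F (period 2, group 17): the stated order contradicts the simple trend.
(C) C (period 2, group 14) vs Ca (period 4, group 2): the stated order agrees with the simple trend.
(D) Bi (period 6, group 15) vs Cs (period 6, group 1): the stated order agrees with the simple trend.
The exception is (B): F's small 2p subshell makes the incoming electron feel strong e⁻–e⁻ repulsion, so Cl actually releases more energy on gaining an electron.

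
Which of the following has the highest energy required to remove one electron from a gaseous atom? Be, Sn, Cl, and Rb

Cl

IE₁ increases left→right with effective nuclear charge and decreases top→bottom as the valence shell moves farther out.
Neither a single period nor a single group — weigh both effects.
Sn > Rb: Sn lies to the right of Rb in period 5, so the across-period effect alone puts Sn higher.
Be > Sn: the two effects oppose for this pair; the down-group effect wins (900 vs 709 kJ/mol).
Cl > Be: period and group pull opposite ways; the across-period shift dominates (1251 vs 900 kJ/mol).
Tabulated first ionization energy (kJ/mol): Be 900, Cl 1251, Rb 403, Sn 709.
The highest energy required to remove one electron from a gaseous atom among these belongs to Cl.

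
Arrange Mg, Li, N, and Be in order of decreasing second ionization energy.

Li > N > Be > Mg

Consider each +1 ion: Mg⁺ still has 1 valence electron; Li⁺ is the bare [He] core; N⁺ still has 4 valence electrons; Be⁺ still has 1 valence electron.
Core electrons are held far more tightly than valence electrons, so Li tops the IE_2 order.
Valence configurations: Mg⁺ [Ne]3s¹, N⁺ [He]2s²2p², Be⁺ [He]2s¹.
Tabulated IE_2 (kJ/mol): Mg 1451, Li 7298, N 2856, Be 1757.
Putting it together, IE_2: Mg < Be < N < Li.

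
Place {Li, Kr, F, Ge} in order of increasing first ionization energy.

Li is in period 2, group 1; F is in period 2, group 17; Ge is in period 4, group 14; Kr is in period 4, group 18.
Across a period the outer electron is held more tightly (higher IE₁); down a group it sits in a higher shell, more shielded, and comes off more easily.
Here both period and group differ, so the two effects have to be weighed against each other.
Ge > Li: period and group pull opposite ways; the across-period shift dominates (762 vs 520 kJ/mol).
Kr > Ge: Kr lies to the right of Ge in period 4, so the across-period effect alone puts Kr higher.
F > Kr: period and group pull opposite ways; the down-group shift dominates (1681 vs 1351 kJ/mol).
For reference (kJ/mol): Li 520, F 1681, Ge 762, Kr 1351.
So from lowest to highest: Li < Ge < Kr < F.

Li < Ge < Kr < F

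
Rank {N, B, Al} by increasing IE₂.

Al, B, N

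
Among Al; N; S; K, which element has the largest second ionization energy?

K

After 1 electron has been removed, what remains? Al⁺ still has 2 valence electrons; N⁺ still has 4 valence electrons; S⁺ still has 5 valence electrons; K⁺ is the bare [Ar] core.
Core electrons are held far more tightly than valence electrons, so K tops the IE_2 order.
Valence configurations: Al⁺ [Ne]3s², N⁺ [He]2s²2p², S⁺ [Ne]3s²3p³.
Tabulated IE_2 (kJ/mol): Al 1817, N 2856, S 2252, K 3052.
Putting it together, IE_2: Al < S < N < K.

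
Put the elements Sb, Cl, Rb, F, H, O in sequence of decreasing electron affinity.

Atoms with high Z_eff and room in the valence shell (especially the halogens) have the most exothermic electron affinities.
These span different periods and groups, so the two trends combine.
H > Rb: H sits above Rb in group 1, so the down-group effect alone puts H higher.
Sb > H: the two effects oppose for this pair; the across-period effect wins (103 vs 73 kJ/mol).
O > Sb: relative to Sb, both the across-period and down-group shifts push O's electron affinity up.
F > O: F lies to the right of O in period 2, so the across-period effect alone puts F higher.
Cl > F: this pair runs against the simple trend — see the exception note.
Note the exception: Cl has a higher electron affinity than F, contrary to the simple trend — F's small 2p subshell makes the incoming electron feel strong e⁻–e⁻ repulsion, so Cl actually releases more energy on gaining an electron.
Tabulated electron affinity (kJ/mol): H 73, O 141, F 328, Cl 349, Rb 47, Sb 103.
So from highest to lowest: Cl > F > O > Sb > H > Rb.

Cl > F > O > Sb > H > Rb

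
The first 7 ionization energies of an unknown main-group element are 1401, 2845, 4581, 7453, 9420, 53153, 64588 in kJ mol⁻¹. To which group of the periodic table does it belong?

Look for the largest jump between consecutive ionization energies: IE6/IE5 ≈ 5.6, far larger than any earlier ratio.
That jump marks the point where a core electron is being removed. So the atom has 5 valence electrons.
A main-group element with 5 valence electrons is in group 15.

Group 15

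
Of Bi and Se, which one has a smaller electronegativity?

Bi

EN rises left→right (higher Z_eff, smaller atoms) and falls top→bottom (larger, more shielded atoms).
These span different periods and groups, so the two trends combine.
Se > Bi: both effects reinforce here, so Se is clearly the higher of the two.
Tabulated electronegativity (Pauling): Se 2.55, Bi 2.02.
So Bi has the smaller electronegativity (Bi < Se).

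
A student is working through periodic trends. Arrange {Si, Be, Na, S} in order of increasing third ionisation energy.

Consider each +2 ion: Si²⁺ still has 2 valence electrons; Be²⁺ is the bare [He] core; Na²⁺ is already 1 electron into the core; S²⁺ still has 4 valence electrons.
Pulling an electron out of a noble-gas core costs far more than removing a remaining valence electron, so Na and Be sit at the high end of IE_3.
Valence configurations: Si²⁺ [Ne]3s², S²⁺ [Ne]3s²3p².
Approximate IE_3 values (kJ/mol): Si 3232, Be 14849, Na 6910, S 3357.
Putting it together, IE_3: Si < S < Na < Be.

Si, S, Na, Be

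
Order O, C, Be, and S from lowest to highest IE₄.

Consider each +3 ion: O³⁺ still has 3 valence electrons; C³⁺ still has 1 valence electron; Be³⁺ is already 1 electron into the core; S³⁺ still has 3 valence electrons.
Core electrons are held far more tightly than valence electrons, so Be tops the IE_4 order.
Valence configurations: O³⁺ [He]2s²2p¹, C³⁺ [He]2s¹, S³⁺ [Ne]3s²3p¹.
Tabulated IE_4 (kJ/mol): O 7469, C 6223, Be 21007, S 4556.
Overall IE_4 order: S < C < O < Be.

S < C < O < Be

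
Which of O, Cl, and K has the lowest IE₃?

Cl

Consider each +2 ion: O²⁺ still has 4 valence electrons; Cl²⁺ still has 5 valence electrons; K²⁺ is already 1 electron into the core.
Usually core removal costs more than valence removal, but here the competition is close: a tightly held n=2 valence electron can cost more to remove than an n=3 core electron, so the actual values have to decide it.
Valence configurations: O²⁺ [He]2s²2p², Cl²⁺ [Ne]3s²3p³.
Approximate IE_3 values (kJ/mol): O 5300, Cl 3822, K 4420.
Overall IE_3 order: Cl < K < O.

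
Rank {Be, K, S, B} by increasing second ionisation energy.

The second ionization energy removes an electron from the +1 ion. For each element: Be⁺ still has 1 valence electron; K⁺ is the bare [Ar] core; S⁺ still has 5 valence electrons; B⁺ still has 2 valence electrons.
Core electrons are held far more tightly than valence electrons, so K tops the IE_2 order.
Valence configurations: Be⁺ [He]2s¹, S⁺ [Ne]3s²3p³, B⁺ [He]2s².
The numbers (kJ/mol): Be 1757, K 3052, S 2252, B 2427.
Hence IE_2: Be < S < B < K.

Be < S < B < K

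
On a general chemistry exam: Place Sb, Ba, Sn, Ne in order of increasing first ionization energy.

Ba, Sn, Sb, Ne

Ne is in period 2, group 18; Sn is in period 5, group 14; Sb is in period 5, group 15; Ba is in period 6, group 2.
IE₁ increases left→right with effective nuclear charge and decreases top→bottom as the valence shell moves farther out.
These span different periods and groups, so the two trends combine.
Sn > Ba: both effects reinforce here, so Sn is clearly the higher of the two.
Sb > Sn: both are in period 5; the period trend gives Sb the larger value.
Ne > Sb: relative to Sb, both the across-period and down-group shifts push Ne's first ionization energy up.
For reference (kJ/mol): Ne 2081, Sn 709, Sb 831, Ba 503.
So from lowest to highest: Ba < Sn < Sb < Ne.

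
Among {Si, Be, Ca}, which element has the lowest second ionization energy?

Ca

After 1 electron has been removed, what remains? Si⁺ still has 3 valence electrons; Be⁺ still has 1 valence electron; Ca⁺ still has 1 valence electron.
All are still removing valence electrons, so compare the +1 ions as you would atoms: IE_2 generally rises across a period (higher Z_eff) and falls down a group (larger shell), subject to the usual subshell exceptions.
Valence configurations: Si⁺ [Ne]3s²3p¹, Be⁺ [He]2s¹, Ca⁺ [Ar]4s¹.
The numbers (kJ/mol): Si 1577, Be 1757, Ca 1145.
Overall IE_2 order: Ca < Si < Be.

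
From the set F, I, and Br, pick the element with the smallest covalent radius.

F is in period 2, group 17; Br is in period 4, group 17; I is in period 5, group 17.
Atomic radius shrinks across a period as nuclear charge pulls the same shell inward, and grows down a group as new shells are added.
All are in group 17, so atomic radius increases down the group.
The smallest covalent radius among these belongs to F.

F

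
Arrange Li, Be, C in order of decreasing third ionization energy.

Be > Li > C

The third ionization energy removes an electron from the +2 ion. For each element: Li²⁺ is already 1 electron into the core; Be²⁺ is the bare [He] core; C²⁺ still has 2 valence electrons.
Pulling an electron out of a noble-gas core costs far more than removing a remaining valence electron, so Li and Be sit at the high end of IE_3.
Tabulated IE_3 (kJ/mol): Li 11815, Be 14849, C 4620.
Putting it together, IE_3: C < Li < Be.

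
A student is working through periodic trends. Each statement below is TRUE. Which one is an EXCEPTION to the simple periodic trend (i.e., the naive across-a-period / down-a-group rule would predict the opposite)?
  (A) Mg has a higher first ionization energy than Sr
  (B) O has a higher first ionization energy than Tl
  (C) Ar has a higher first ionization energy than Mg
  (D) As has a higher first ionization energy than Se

(D)

The general trend: first ionization energy increases across a period and decreases down a group.
(A) Mg (period 3, group 2) vs Sr (period 5, group 2): the stated order agrees with the simple trend.
(B) O (period 2, group 16) vs Tl (period 6, group 13): the stated order agrees with the simple trend.
(C) Ar (period 3, group 18) vs Mg (period 3, group 2): the stated order agrees with the simple trend.
(D) As (period 4, group 15) vs Se (period 4, group 16): the stated order contradicts the simple trend.
The exception is (D): Se (4p⁴) ionizes more easily than half-filled As (4p³).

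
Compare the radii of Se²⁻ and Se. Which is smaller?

Se

Forming Se²⁻ adds 2 electrons to Se. More electron–electron repulsion in the same shell, with unchanged nuclear charge, lets the cloud expand.
An anion is larger than its parent atom: Se²⁻ > Se.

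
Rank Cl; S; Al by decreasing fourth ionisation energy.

Al > Cl > S

Consider each +3 ion: Cl³⁺ still has 4 valence electrons; S³⁺ still has 3 valence electrons; Al³⁺ is the bare [Ne] core.
Breaking into a closed-shell core is much more expensive than removing a leftover valence electron — Al has the largest IE_4 here.
Valence configurations: Cl³⁺ [Ne]3s²3p², S³⁺ [Ne]3s²3p¹.
Approximate IE_4 values (kJ/mol): Cl 5159, S 4556, Al 11577.
Putting it together, IE_4: S < Cl < Al.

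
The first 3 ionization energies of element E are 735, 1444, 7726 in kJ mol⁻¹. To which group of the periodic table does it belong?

Group 2

Look for the largest jump between consecutive ionization energies: IE3/IE2 ≈ 5.4, far larger than any earlier ratio.
That jump marks the point where a core electron is being removed. So the atom has 2 valence electrons.
A main-group element with 2 valence electrons is in group 2.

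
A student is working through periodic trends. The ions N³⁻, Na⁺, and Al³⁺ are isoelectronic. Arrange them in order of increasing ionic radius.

Al³⁺, Na⁺, N³⁻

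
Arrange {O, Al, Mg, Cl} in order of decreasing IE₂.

O, Cl, Al, Mg

Consider each +1 ion: O⁺ still has 5 valence electrons; Al⁺ still has 2 valence electrons; Mg⁺ still has 1 valence electron; Cl⁺ still has 6 valence electrons.
All are still removing valence electrons, so compare the +1 ions as you would atoms: IE_2 generally rises across a period (higher Z_eff) and falls down a group (larger shell), subject to the usual subshell exceptions.
Valence configurations: O⁺ [He]2s²2p³, Al⁺ [Ne]3s², Mg⁺ [Ne]3s¹, Cl⁺ [Ne]3s²3p⁴.
The numbers (kJ/mol): O 3388, Al 1817, Mg 1451, Cl 2298.
So the second ionization energies run Mg < Al < Cl < O.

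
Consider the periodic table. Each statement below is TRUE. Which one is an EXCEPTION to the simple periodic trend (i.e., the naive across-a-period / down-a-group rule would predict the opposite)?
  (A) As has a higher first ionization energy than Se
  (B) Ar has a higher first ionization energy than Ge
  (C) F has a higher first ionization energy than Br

The general trend: first ionization energy increases across a period and decreases down a group.
(A) As (period 4, group 15) vs Se (period 4, group 16): the stated order contradicts the simple trend.
(B) Ar (period 3, group 18) vs Ge (period 4, group 14): the stated order agrees with the simple trend.
(C) F (period 2, group 17) vs Br (period 4, group 17): the stated order agrees with the simple trend.
The exception is (A): Se (4p⁴) ionizes more easily than half-filled As (4p³).

(A)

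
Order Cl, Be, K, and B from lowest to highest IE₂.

Be < Cl < B < K

After 1 electron has been removed, what remains? Cl⁺ still has 6 valence electrons; Be⁺ still has 1 valence electron; K⁺ is the bare [Ar] core; B⁺ still has 2 valence electrons.
Breaking into a closed-shell core is much more expensive than removing a leftover valence electron — K has the largest IE_2 here.
Valence configurations: Cl⁺ [Ne]3s²3p⁴, Be⁺ [He]2s¹, B⁺ [He]2s².
Tabulated IE_2 (kJ/mol): Cl 2298, Be 1757, K 3052, B 2427.
Putting it together, IE_2: Be < Cl < B < K.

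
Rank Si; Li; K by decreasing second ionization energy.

Li > K > Si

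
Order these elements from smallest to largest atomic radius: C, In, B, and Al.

C, B, Al, In

Radius decreases left→right (rising Z_eff, same n) and increases top→bottom (higher n).
Here both period and group differ, so the two effects have to be weighed against each other.
B > C: B lies to the left of C in period 2, so the across-period effect alone puts B larger.
Al > B: Al sits below B in group 13, so the down-group effect alone puts Al larger.
In > Al: they share group 13; the group trend gives In the larger value.
For reference (pm): B 85, C 75, Al 126, In 142.
So from smallest to largest: C < B < Al < In.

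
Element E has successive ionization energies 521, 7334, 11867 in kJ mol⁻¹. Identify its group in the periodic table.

Group 1

Look for the largest jump between consecutive ionization energies: IE2/IE1 ≈ 14.1, far larger than any earlier ratio.
That jump marks the point where a core electron is being removed. So the atom has 1 valence electron.
A main-group element with 1 valence electron is in group 1.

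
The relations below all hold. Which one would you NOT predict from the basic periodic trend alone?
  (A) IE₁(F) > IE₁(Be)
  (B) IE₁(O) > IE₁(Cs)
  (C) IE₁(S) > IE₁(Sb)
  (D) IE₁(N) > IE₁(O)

The general trend: first ionisation energy increases across a period and decreases down a group.
(A) F (period 2, group 17) vs Be (period 2, group 2): the stated order agrees with the simple trend.
(B) O (period 2, group 16) vs Cs (period 6, group 1): the stated order agrees with the simple trend.
(C) S (period 3, group 16) vs Sb (period 5, group 15): the stated order agrees with the simple trend.
(D) N (period 2, group 15) vs O (period 2, group 16): the stated order contradicts the simple trend.
The exception is (D): pairing an electron in O's 2p⁴ costs repulsion energy, so O ionizes more easily than half-filled N (2p³).

(D)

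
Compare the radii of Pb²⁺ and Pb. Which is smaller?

Forming Pb²⁺ removes 2 electrons from Pb. Fewer electrons for the same nuclear charge means less shielding and a higher Z_eff on the remaining electrons.
A cation is smaller than its parent atom: Pb²⁺ < Pb.

Pb²⁺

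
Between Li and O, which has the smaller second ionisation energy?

O

After 1 electron has been removed, what remains? Li⁺ is the bare [He] core; O⁺ still has 5 valence electrons.
Breaking into a closed-shell core is much more expensive than removing a leftover valence electron — Li has the largest IE_2 here.
Tabulated IE_2 (kJ/mol): Li 7298, O 3388.
Overall IE_2 order: O < Li.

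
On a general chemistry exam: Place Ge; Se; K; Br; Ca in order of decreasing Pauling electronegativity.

K is in period 4, group 1; Ca is in period 4, group 2; Ge is in period 4, group 14; Se is in period 4, group 16; Br is in period 4, group 17.
Electronegativity increases across a period and decreases down a group, tracking effective nuclear charge and atomic size.
All lie in period 4, so electronegativity increases left to right.
So from highest to lowest: Br > Se > Ge > Ca > K.

Br, Se, Ge, Ca, K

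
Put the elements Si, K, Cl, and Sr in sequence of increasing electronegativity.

K < Sr < Si < Cl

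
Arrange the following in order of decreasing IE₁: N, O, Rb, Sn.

N is in period 2, group 15; O is in period 2, group 16; Rb is in period 5, group 1; Sn is in period 5, group 14.
Across a period the outer electron is held more tightly (higher IE₁); down a group it sits in a higher shell, more shielded, and comes off more easily.
Here both period and group differ, so the two effects have to be weighed against each other.
Sn > Rb: Sn lies to the right of Rb in period 5, so the across-period effect alone puts Sn higher.
O > Sn: relative to Sn, both the across-period and down-group shifts push O's first ionization energy up.
N > O: this pair runs against the simple trend — see the exception note.
Note the exception: N has a higher first ionization energy than O, contrary to the simple trend — pairing an electron in O's 2p⁴ costs repulsion energy, so O ionizes more easily than half-filled N (2p³).
For reference (kJ/mol): N 1402, O 1314, Rb 403, Sn 709.
So from highest to lowest: N > O > Sn > Rb.

N > O > Sn > Rb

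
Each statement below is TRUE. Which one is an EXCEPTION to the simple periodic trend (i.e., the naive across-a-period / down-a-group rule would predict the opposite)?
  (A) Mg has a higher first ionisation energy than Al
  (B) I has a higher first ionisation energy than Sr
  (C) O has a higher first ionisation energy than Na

(A)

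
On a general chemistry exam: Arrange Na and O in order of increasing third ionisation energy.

O < Na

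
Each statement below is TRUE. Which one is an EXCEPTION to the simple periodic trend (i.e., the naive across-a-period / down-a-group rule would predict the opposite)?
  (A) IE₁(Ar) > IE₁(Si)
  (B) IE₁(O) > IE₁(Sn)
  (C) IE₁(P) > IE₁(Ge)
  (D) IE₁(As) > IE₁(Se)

The general trend: first ionization energy increases across a period and decreases down a group.
(A) Ar (period 3, group 18) vs Si (period 3, group 14): the stated order agrees with the simple trend.
(B) O (period 2, group 16) vs Sn (period 5, group 14): the stated order agrees with the simple trend.
(C) P (period 3, group 15) vs Ge (period 4, group 14): the stated order agrees with the simple trend.
(D) As (period 4, group 15) vs Se (period 4, group 16): the stated order contradicts the simple trend.
The exception is (D): Se (4p⁴) ionizes more easily than half-filled As (4p³).

(D)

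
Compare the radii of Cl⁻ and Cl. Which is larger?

Cl⁻

Forming Cl⁻ adds 1 electron to Cl. More electron–electron repulsion in the same shell, with unchanged nuclear charge, lets the cloud expand.
An anion is larger than its parent atom: Cl⁻ > Cl.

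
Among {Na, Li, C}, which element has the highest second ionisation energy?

Li

IE_2 is the cost of taking one more electron from the +1 cation: Na⁺ is the bare [Ne] core; Li⁺ is the bare [He] core; C⁺ still has 3 valence electrons.
Breaking into a closed-shell core is much more expensive than removing a leftover valence electron — Na and Li have the largest IE_2 here.
Approximate IE_2 values (kJ/mol): Na 4562, Li 7298, C 2353.
Hence IE_2: C < Na < Li.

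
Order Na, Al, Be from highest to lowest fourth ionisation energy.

Be, Al, Na

Consider each +3 ion: Na³⁺ is already 2 electrons into the core; Al³⁺ is the bare [Ne] core; Be³⁺ is already 1 electron into the core.
All of these are removing an electron from a noble-gas core or deeper; the smaller core (lower principal quantum number) is held far more tightly, and within a period the higher nuclear charge binds the same core more tightly.
The numbers (kJ/mol): Na 9543, Al 11577, Be 21007.
So the fourth ionization energies run Na < Al < Be.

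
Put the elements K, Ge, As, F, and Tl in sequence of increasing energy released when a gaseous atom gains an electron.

Atoms with high Z_eff and room in the valence shell (especially the halogens) have the most exothermic electron affinities.
Neither a single period nor a single group — weigh both effects.
K > Tl: period and group pull opposite ways; the down-group shift dominates (48 vs 19 kJ/mol).
As > K: As lies to the right of K in period 4, so the across-period effect alone puts As higher.
Ge > As: this pair runs against the simple trend — see the exception note.
F > Ge: relative to Ge, both the across-period and down-group shifts push F's electron affinity up.
Note the exception: Ge has a higher electron affinity than As, contrary to the simple trend — adding an electron to As's half-filled 4p³ is unfavourable, so Ge (4p²) has the more exothermic EA.
Tabulated electron affinity (kJ/mol): F 328, K 48, Ge 119, As 78, Tl 19.
So from lowest to highest: Tl < K < As < Ge < F.

Tl < K < As < Ge < F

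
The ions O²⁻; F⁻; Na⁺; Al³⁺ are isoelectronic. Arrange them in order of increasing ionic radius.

All of these have 10 electrons, so size is governed by nuclear charge alone: the more protons, the stronger the pull on the same electron cloud, and the smaller the ion.
Nuclear charges: Al³⁺ (Z=13), Na⁺ (Z=11), F⁻ (Z=9), O²⁻ (Z=8).
Smallest to largest: Al³⁺ < Na⁺ < F⁻ < O²⁻.

Al³⁺ < Na⁺ < F⁻ < O²⁻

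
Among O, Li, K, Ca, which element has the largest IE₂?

Li

The second ionization energy removes an electron from the +1 ion. For each element: O⁺ still has 5 valence electrons; Li⁺ is the bare [He] core; K⁺ is the bare [Ar] core; Ca⁺ still has 1 valence electron.
Usually core removal costs more than valence removal, but here the competition is close: a tightly held n=2 valence electron can cost more to remove than an n=3 core electron, so the actual values have to decide it.
Valence configurations: O⁺ [He]2s²2p³, Ca⁺ [Ar]4s¹.
The numbers (kJ/mol): O 3388, Li 7298, K 3052, Ca 1145.
Overall IE_2 order: Ca < K < O < Li.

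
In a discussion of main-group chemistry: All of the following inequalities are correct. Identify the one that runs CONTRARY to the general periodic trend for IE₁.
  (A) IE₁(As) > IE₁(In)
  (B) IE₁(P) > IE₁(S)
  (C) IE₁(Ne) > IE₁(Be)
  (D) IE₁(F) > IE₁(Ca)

The general trend: IE₁ increases across a period and decreases down a group.
(A) As (period 4, group 15) vs In (period 5, group 13): the stated order agrees with the simple trend.
(B) P (period 3, group 15) vs S (period 3, group 16): the stated order contradicts the simple trend.
(C) Ne (period 2, group 18) vs Be (period 2, group 2): the stated order agrees with the simple trend.
(D) F (period 2, group 17) vs Ca (period 4, group 2): the stated order agrees with the simple trend.
The exception is (B): S (3p⁴) ionizes more easily than half-filled P (3p³) because the paired 3p electron in S is pushed out by e⁻–e⁻ repulsion.

(B)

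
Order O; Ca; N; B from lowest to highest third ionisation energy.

IE_3 is the cost of taking one more electron from the +2 cation: O²⁺ still has 4 valence electrons; Ca²⁺ is the bare [Ar] core; N²⁺ still has 3 valence electrons; B²⁺ still has 1 valence electron.
Usually core removal costs more than valence removal, but here the competition is close: a tightly held n=2 valence electron can cost more to remove than an n=3 core electron, so the actual values have to decide it.
Valence configurations: O²⁺ [He]2s²2p², N²⁺ [He]2s²2p¹, B²⁺ [He]2s¹.
Approximate IE_3 values (kJ/mol): O 5300, Ca 4912, N 4578, B 3660.
Putting it together, IE_3: B < N < Ca < O.

B, N, Ca, O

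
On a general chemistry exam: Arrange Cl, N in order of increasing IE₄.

Consider each +3 ion: Cl³⁺ still has 4 valence electrons; N³⁺ still has 2 valence electrons.
All are still removing valence electrons, so compare the +3 ions as you would atoms: IE_4 generally rises across a period (higher Z_eff) and falls down a group (larger shell), subject to the usual subshell exceptions.
Valence configurations: Cl³⁺ [Ne]3s²3p², N³⁺ [He]2s².
Approximate IE_4 values (kJ/mol): Cl 5159, N 7475.
So the fourth ionization energies run Cl < N.

Cl < N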